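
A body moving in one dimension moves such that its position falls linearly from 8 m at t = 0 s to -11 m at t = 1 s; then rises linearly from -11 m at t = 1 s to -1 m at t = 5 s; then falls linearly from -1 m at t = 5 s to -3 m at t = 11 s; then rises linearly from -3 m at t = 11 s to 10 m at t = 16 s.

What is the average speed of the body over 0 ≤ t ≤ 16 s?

Average speed = (total path length)/(elapsed time); on a piecewise-linear x-t graph the path length is Σ|Δx|.
0–1 s: |Δx| = |-11 − 8| = 19 m
1–5 s: |Δx| = |-1 − -11| = 10 m
5–11 s: |Δx| = |-3 − -1| = 2 m
11–16 s: |Δx| = |10 − -3| = 13 m
Total path = 44 m; average speed = 44/16 = 2.75 m/s.

2.75 m/s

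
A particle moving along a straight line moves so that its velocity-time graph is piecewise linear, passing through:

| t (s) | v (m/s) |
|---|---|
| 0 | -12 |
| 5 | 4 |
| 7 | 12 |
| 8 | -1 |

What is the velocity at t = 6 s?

On 5–7 s the graph is linear from 4 to 12 m/s: v(6) = 4 + (12 − 4)·(6 − 5)/(7 − 5) = 8 m/s.

8 m/s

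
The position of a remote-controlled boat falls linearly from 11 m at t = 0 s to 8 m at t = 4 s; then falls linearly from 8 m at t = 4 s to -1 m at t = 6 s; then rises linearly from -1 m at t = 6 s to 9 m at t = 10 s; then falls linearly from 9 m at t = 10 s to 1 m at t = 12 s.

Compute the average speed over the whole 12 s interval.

Average speed = (total path length)/(elapsed time); on a piecewise-linear x-t graph the path length is Σ|Δx|.
0–4 s: |Δx| = |8 − 11| = 3 m
4–6 s: |Δx| = |-1 − 8| = 9 m
6–10 s: |Δx| = |9 − -1| = 10 m
10–12 s: |Δx| = |1 − 9| = 8 m
Total path = 30 m; average speed = 30/12 = 2.5 m/s.

2.5 m/s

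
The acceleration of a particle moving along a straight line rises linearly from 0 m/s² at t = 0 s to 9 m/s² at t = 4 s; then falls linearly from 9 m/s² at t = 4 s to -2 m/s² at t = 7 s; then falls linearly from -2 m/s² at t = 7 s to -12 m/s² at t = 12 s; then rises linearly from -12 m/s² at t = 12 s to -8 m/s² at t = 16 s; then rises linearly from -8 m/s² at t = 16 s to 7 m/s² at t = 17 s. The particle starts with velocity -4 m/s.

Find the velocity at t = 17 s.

-51 m/s

Δv equals the area under the a-t graph; then v = v₀ + Δv.
0–4 s: ½(0 + 9)(4) = 18 m/s
4–7 s: ½(9 + -2)(3) = 10.5 m/s
7–12 s: ½(-2 + -12)(5) = -35 m/s
12–16 s: ½(-12 + -8)(4) = -40 m/s
16–17 s: ½(-8 + 7)(1) = -0.5 m/s
Δv = -47 m/s, so v(17) = -4 + (-47) = -51 m/s.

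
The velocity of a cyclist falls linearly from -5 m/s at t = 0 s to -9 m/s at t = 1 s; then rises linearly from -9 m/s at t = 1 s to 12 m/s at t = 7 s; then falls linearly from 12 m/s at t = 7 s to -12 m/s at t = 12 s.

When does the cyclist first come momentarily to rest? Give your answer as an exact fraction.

v changes sign on 1–7 s (from -9 to 12); the graph is linear there, so v = 0 at t = 1 + (9)·(7 − 1)/(12 − -9) = 25/7 s.

t = 25/7 s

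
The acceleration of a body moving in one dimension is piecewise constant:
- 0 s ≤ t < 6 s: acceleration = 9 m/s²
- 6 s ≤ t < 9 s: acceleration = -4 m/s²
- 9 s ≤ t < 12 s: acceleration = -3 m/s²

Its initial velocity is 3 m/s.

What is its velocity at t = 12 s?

36 m/s

Δv equals the area under the a-t graph; then v = v₀ + Δv.
0–6 s: 9 × 6 = 54 m/s
6–9 s: -4 × 3 = -12 m/s
9–12 s: -3 × 3 = -9 m/s
Δv = 33 m/s, so v(12) = 3 + (33) = 36 m/s.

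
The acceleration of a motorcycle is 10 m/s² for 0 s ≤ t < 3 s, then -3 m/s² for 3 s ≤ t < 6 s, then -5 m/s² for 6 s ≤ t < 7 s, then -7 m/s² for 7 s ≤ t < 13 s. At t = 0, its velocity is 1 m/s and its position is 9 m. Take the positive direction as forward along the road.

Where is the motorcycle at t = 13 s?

On each constant-a segment, Δv = aΔt and Δx = v₀Δt + ½aΔt²; chain segment to segment.
0–3 s: v starts 1 m/s; Δx = 1·3 + ½·10·3² = 48 m; v ends 31 m/s.
3–6 s: v starts 31 m/s; Δx = 31·3 + ½·-3·3² = 79.5 m; v ends 22 m/s.
6–7 s: v starts 22 m/s; Δx = 22·1 + ½·-5·1² = 19.5 m; v ends 17 m/s.
7–13 s: v starts 17 m/s; Δx = 17·6 + ½·-7·6² = -24 m; v ends -25 m/s.
x(13) = 9 + Σ Δx = 132 m.

132 m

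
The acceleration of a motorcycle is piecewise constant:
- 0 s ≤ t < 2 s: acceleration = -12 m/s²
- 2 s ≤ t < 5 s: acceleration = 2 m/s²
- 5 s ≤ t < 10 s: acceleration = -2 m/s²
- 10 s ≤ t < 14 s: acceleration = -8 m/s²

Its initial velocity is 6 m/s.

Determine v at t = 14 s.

-54 m/s

Δv equals the area under the a-t graph; then v = v₀ + Δv.
0–2 s: -12 × 2 = -24 m/s
2–5 s: 2 × 3 = 6 m/s
5–10 s: -2 × 5 = -10 m/s
10–14 s: -8 × 4 = -32 m/s
Δv = -60 m/s, so v(14) = 6 + (-60) = -54 m/s.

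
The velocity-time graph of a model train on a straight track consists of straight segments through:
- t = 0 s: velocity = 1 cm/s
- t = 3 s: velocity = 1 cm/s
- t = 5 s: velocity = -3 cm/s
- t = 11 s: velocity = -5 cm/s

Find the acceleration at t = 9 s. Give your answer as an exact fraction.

-1/3 cm/s²

Acceleration is the slope of the v-t graph on 5–11 s: (-5 − -3)/(11 − 5) = -1/3 cm/s².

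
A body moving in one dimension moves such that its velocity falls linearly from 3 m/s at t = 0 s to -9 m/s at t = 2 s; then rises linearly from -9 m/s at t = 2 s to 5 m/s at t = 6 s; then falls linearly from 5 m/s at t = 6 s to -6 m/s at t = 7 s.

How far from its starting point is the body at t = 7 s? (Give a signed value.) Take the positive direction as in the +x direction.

Net displacement equals the area under the velocity-time graph (areas below the axis count negative).
0–2 s: ½(3 + -9)(2) = -6 m
2–6 s: ½(-9 + 5)(4) = -8 m
6–7 s: ½(5 + -6)(1) = -0.5 m
Net displacement = -14.5 m

-14.5 m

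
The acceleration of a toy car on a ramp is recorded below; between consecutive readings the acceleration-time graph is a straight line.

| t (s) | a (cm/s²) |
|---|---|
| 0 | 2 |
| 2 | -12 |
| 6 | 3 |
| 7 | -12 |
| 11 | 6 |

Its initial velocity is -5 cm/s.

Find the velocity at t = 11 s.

Δv equals the area under the a-t graph; then v = v₀ + Δv.
0–2 s: ½(2 + -12)(2) = -10 cm/s
2–6 s: ½(-12 + 3)(4) = -18 cm/s
6–7 s: ½(3 + -12)(1) = -4.5 cm/s
7–11 s: ½(-12 + 6)(4) = -12 cm/s
Δv = -44.5 cm/s, so v(11) = -5 + (-44.5) = -49.5 cm/s.

-49.5 cm/s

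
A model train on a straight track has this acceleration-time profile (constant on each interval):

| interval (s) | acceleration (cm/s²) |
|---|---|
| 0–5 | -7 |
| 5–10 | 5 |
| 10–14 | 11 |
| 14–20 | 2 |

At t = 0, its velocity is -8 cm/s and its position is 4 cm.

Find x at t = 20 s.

-68 cm

On each constant-a segment, Δv = aΔt and Δx = v₀Δt + ½aΔt²; chain segment to segment.
0–5 s: v starts -8 cm/s; Δx = -8·5 + ½·-7·5² = -127.5 cm; v ends -43 cm/s.
5–10 s: v starts -43 cm/s; Δx = -43·5 + ½·5·5² = -152.5 cm; v ends -18 cm/s.
10–14 s: v starts -18 cm/s; Δx = -18·4 + ½·11·4² = 16 cm; v ends 26 cm/s.
14–20 s: v starts 26 cm/s; Δx = 26·6 + ½·2·6² = 192 cm; v ends 38 cm/s.
x(20) = 4 + Σ Δx = -68 cm.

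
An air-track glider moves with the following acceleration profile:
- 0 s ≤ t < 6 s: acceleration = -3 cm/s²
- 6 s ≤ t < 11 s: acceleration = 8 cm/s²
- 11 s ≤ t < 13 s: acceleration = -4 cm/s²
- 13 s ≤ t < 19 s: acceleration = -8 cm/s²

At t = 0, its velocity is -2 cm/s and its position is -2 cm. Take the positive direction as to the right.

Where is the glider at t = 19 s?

On each constant-a segment, Δv = aΔt and Δx = v₀Δt + ½aΔt²; chain segment to segment.
0–6 s: v starts -2 cm/s; Δx = -2·6 + ½·-3·6² = -66 cm; v ends -20 cm/s.
6–11 s: v starts -20 cm/s; Δx = -20·5 + ½·8·5² = 0 cm; v ends 20 cm/s.
11–13 s: v starts 20 cm/s; Δx = 20·2 + ½·-4·2² = 32 cm; v ends 12 cm/s.
13–19 s: v starts 12 cm/s; Δx = 12·6 + ½·-8·6² = -72 cm; v ends -36 cm/s.
x(19) = -2 + Σ Δx = -108 cm.

-108 cm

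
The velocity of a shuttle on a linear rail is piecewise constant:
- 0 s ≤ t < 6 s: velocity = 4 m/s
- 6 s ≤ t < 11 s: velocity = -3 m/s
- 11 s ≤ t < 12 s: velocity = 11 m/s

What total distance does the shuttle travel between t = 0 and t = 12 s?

50 m

Distance (not displacement) is the total path length: add the absolute areas under v-t.
0–6 s: |4| × 6 = 24 m
6–11 s: |-3| × 5 = 15 m
11–12 s: |11| × 1 = 11 m
Total distance = 50 m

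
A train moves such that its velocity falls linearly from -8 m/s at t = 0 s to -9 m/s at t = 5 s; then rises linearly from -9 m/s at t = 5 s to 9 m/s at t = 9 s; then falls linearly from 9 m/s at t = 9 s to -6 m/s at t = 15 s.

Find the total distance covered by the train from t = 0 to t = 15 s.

83.9 m

Distance (not displacement) is the total path length: add the absolute areas under v-t.
0–5 s: |½(-8 + -9)(5)| = 42.5 m
5–9 s: v = 0 at t = 7 s; triangle areas 9 + 9 = 18 m
9–15 s: v = 0 at t = 12.6 s; triangle areas 16.2 + 7.2 = 23.4 m
Total distance = 83.9 m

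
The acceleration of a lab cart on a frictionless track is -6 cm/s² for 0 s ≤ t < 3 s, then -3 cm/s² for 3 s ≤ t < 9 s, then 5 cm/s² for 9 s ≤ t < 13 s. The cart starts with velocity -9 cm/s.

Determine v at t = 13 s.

-25 cm/s

Δv equals the area under the a-t graph; then v = v₀ + Δv.
0–3 s: -6 × 3 = -18 cm/s
3–9 s: -3 × 6 = -18 cm/s
9–13 s: 5 × 4 = 20 cm/s
Δv = -16 cm/s, so v(13) = -9 + (-16) = -25 cm/s.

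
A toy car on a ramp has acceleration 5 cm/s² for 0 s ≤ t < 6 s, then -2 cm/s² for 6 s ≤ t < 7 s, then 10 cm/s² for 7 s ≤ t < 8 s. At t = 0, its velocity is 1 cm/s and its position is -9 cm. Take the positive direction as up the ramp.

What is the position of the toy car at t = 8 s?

151 cm

On each constant-a segment, Δv = aΔt and Δx = v₀Δt + ½aΔt²; chain segment to segment.
0–6 s: v starts 1 cm/s; Δx = 1·6 + ½·5·6² = 96 cm; v ends 31 cm/s.
6–7 s: v starts 31 cm/s; Δx = 31·1 + ½·-2·1² = 30 cm; v ends 29 cm/s.
7–8 s: v starts 29 cm/s; Δx = 29·1 + ½·10·1² = 34 cm; v ends 39 cm/s.
x(8) = -9 + Σ Δx = 151 cm.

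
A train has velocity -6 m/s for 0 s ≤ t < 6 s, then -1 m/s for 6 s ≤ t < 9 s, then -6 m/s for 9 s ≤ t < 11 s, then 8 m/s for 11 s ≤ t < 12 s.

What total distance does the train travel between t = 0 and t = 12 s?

Total distance travelled is ∫|v| dt — sum the magnitudes of each area piece.
0–6 s: |-6| × 6 = 36 m
6–9 s: |-1| × 3 = 3 m
9–11 s: |-6| × 2 = 12 m
11–12 s: |8| × 1 = 8 m
Total distance = 59 m

59 m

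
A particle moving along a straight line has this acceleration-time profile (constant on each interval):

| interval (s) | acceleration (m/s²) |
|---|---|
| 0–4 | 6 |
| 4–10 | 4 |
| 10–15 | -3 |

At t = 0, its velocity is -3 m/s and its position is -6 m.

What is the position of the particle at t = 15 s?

On each constant-a segment, Δv = aΔt and Δx = v₀Δt + ½aΔt²; chain segment to segment.
0–4 s: v starts -3 m/s; Δx = -3·4 + ½·6·4² = 36 m; v ends 21 m/s.
4–10 s: v starts 21 m/s; Δx = 21·6 + ½·4·6² = 198 m; v ends 45 m/s.
10–15 s: v starts 45 m/s; Δx = 45·5 + ½·-3·5² = 187.5 m; v ends 30 m/s.
x(15) = -6 + Σ Δx = 415.5 m.

415.5 m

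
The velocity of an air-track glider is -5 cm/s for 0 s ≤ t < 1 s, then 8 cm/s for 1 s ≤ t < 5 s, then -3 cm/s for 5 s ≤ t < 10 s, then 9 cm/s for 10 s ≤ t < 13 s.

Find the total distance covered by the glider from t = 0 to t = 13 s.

Total distance travelled is ∫|v| dt — sum the magnitudes of each area piece.
0–1 s: |-5| × 1 = 5 cm
1–5 s: |8| × 4 = 32 cm
5–10 s: |-3| × 5 = 15 cm
10–13 s: |9| × 3 = 27 cm
Total distance = 79 cm

79 cm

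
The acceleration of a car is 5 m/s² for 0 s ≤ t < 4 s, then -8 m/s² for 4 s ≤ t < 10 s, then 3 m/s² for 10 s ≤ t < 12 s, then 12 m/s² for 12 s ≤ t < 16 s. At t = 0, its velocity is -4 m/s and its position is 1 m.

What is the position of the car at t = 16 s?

-89 m

On each constant-a segment, Δv = aΔt and Δx = v₀Δt + ½aΔt²; chain segment to segment.
0–4 s: v starts -4 m/s; Δx = -4·4 + ½·5·4² = 24 m; v ends 16 m/s.
4–10 s: v starts 16 m/s; Δx = 16·6 + ½·-8·6² = -48 m; v ends -32 m/s.
10–12 s: v starts -32 m/s; Δx = -32·2 + ½·3·2² = -58 m; v ends -26 m/s.
12–16 s: v starts -26 m/s; Δx = -26·4 + ½·12·4² = -8 m; v ends 22 m/s.
x(16) = 1 + Σ Δx = -89 m.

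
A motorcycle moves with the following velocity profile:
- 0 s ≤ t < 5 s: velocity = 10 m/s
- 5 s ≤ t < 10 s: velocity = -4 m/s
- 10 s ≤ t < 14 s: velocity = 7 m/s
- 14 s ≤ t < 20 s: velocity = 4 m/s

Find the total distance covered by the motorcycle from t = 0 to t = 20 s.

Distance (not displacement) is the total path length: add the absolute areas under v-t.
0–5 s: |10| × 5 = 50 m
5–10 s: |-4| × 5 = 20 m
10–14 s: |7| × 4 = 28 m
14–20 s: |4| × 6 = 24 m
Total distance = 122 m

122 m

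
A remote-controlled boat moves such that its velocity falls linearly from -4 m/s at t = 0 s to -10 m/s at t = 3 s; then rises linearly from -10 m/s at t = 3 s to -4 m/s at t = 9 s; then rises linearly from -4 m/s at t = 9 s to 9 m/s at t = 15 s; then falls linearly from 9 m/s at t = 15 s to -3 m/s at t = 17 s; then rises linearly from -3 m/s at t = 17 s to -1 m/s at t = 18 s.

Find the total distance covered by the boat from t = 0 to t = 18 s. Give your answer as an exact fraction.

Total distance travelled is ∫|v| dt — sum the magnitudes of each area piece.
0–3 s: |½(-4 + -10)(3)| = 21 m
3–9 s: |½(-10 + -4)(6)| = 42 m
9–15 s: v = 0 at t = 141/13 s; triangle areas 48/13 + 243/13 = 291/13 m
15–17 s: v = 0 at t = 16.5 s; triangle areas 6.75 + 0.75 = 7.5 m
17–18 s: |½(-3 + -1)(1)| = 2 m
Total distance = 2467/26 m

2467/26 m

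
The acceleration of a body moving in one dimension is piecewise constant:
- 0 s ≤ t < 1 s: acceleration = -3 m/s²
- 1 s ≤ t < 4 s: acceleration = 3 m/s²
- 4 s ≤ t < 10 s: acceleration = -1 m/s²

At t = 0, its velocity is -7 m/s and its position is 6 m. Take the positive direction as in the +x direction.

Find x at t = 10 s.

-43 m

On each constant-a segment, Δv = aΔt and Δx = v₀Δt + ½aΔt²; chain segment to segment.
0–1 s: v starts -7 m/s; Δx = -7·1 + ½·-3·1² = -8.5 m; v ends -10 m/s.
1–4 s: v starts -10 m/s; Δx = -10·3 + ½·3·3² = -16.5 m; v ends -1 m/s.
4–10 s: v starts -1 m/s; Δx = -1·6 + ½·-1·6² = -24 m; v ends -7 m/s.
x(10) = 6 + Σ Δx = -43 m.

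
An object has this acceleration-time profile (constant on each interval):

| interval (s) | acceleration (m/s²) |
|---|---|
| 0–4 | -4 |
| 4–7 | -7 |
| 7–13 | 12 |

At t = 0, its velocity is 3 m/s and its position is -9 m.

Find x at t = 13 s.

On each constant-a segment, Δv = aΔt and Δx = v₀Δt + ½aΔt²; chain segment to segment.
0–4 s: v starts 3 m/s; Δx = 3·4 + ½·-4·4² = -20 m; v ends -13 m/s.
4–7 s: v starts -13 m/s; Δx = -13·3 + ½·-7·3² = -70.5 m; v ends -34 m/s.
7–13 s: v starts -34 m/s; Δx = -34·6 + ½·12·6² = 12 m; v ends 38 m/s.
x(13) = -9 + Σ Δx = -87.5 m.

-87.5 m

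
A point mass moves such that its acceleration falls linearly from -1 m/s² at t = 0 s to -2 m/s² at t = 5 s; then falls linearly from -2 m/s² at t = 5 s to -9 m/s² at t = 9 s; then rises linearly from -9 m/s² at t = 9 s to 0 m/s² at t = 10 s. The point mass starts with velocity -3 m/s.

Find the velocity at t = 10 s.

Δv equals the area under the a-t graph; then v = v₀ + Δv.
0–5 s: ½(-1 + -2)(5) = -7.5 m/s
5–9 s: ½(-2 + -9)(4) = -22 m/s
9–10 s: ½(-9 + 0)(1) = -4.5 m/s
Δv = -34 m/s, so v(10) = -3 + (-34) = -37 m/s.

-37 m/s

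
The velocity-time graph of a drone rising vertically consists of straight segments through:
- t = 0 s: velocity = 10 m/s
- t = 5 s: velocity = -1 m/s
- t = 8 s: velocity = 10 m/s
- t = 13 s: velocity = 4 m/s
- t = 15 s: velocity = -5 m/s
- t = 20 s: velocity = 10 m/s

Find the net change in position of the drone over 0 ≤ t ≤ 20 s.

Net displacement equals the area under the velocity-time graph (areas below the axis count negative).
0–5 s: ½(10 + -1)(5) = 22.5 m
5–8 s: ½(-1 + 10)(3) = 13.5 m
8–13 s: ½(10 + 4)(5) = 35 m
13–15 s: ½(4 + -5)(2) = -1 m
15–20 s: ½(-5 + 10)(5) = 12.5 m
Net displacement = 82.5 m

82.5 m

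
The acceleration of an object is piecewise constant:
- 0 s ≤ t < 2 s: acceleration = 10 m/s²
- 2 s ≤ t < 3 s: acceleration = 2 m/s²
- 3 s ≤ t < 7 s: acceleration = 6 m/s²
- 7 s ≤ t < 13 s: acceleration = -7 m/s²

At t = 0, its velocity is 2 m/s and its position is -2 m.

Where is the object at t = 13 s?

On each constant-a segment, Δv = aΔt and Δx = v₀Δt + ½aΔt²; chain segment to segment.
0–2 s: v starts 2 m/s; Δx = 2·2 + ½·10·2² = 24 m; v ends 22 m/s.
2–3 s: v starts 22 m/s; Δx = 22·1 + ½·2·1² = 23 m; v ends 24 m/s.
3–7 s: v starts 24 m/s; Δx = 24·4 + ½·6·4² = 144 m; v ends 48 m/s.
7–13 s: v starts 48 m/s; Δx = 48·6 + ½·-7·6² = 162 m; v ends 6 m/s.
x(13) = -2 + Σ Δx = 351 m.

351 m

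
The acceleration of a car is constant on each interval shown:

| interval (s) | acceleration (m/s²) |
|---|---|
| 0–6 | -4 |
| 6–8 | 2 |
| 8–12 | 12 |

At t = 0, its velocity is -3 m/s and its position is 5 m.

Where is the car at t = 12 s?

-131 m

On each constant-a segment, Δv = aΔt and Δx = v₀Δt + ½aΔt²; chain segment to segment.
0–6 s: v starts -3 m/s; Δx = -3·6 + ½·-4·6² = -90 m; v ends -27 m/s.
6–8 s: v starts -27 m/s; Δx = -27·2 + ½·2·2² = -50 m; v ends -23 m/s.
8–12 s: v starts -23 m/s; Δx = -23·4 + ½·12·4² = 4 m; v ends 25 m/s.
x(12) = 5 + Σ Δx = -131 m.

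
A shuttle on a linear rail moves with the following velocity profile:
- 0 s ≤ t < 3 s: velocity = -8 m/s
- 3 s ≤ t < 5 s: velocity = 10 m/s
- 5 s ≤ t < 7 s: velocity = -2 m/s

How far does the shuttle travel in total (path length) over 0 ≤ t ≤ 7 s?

Distance (not displacement) is the total path length: add the absolute areas under v-t.
0–3 s: |-8| × 3 = 24 m
3–5 s: |10| × 2 = 20 m
5–7 s: |-2| × 2 = 4 m
Total distance = 48 m

48 m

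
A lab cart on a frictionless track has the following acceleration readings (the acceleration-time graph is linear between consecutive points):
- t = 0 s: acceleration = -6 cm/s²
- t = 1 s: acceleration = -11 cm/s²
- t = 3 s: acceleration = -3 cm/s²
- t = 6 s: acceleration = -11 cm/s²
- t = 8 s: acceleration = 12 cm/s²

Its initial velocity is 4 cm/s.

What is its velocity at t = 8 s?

-38.5 cm/s

Δv equals the area under the a-t graph; then v = v₀ + Δv.
0–1 s: ½(-6 + -11)(1) = -8.5 cm/s
1–3 s: ½(-11 + -3)(2) = -14 cm/s
3–6 s: ½(-3 + -11)(3) = -21 cm/s
6–8 s: ½(-11 + 12)(2) = 1 cm/s
Δv = -42.5 cm/s, so v(8) = 4 + (-42.5) = -38.5 cm/s.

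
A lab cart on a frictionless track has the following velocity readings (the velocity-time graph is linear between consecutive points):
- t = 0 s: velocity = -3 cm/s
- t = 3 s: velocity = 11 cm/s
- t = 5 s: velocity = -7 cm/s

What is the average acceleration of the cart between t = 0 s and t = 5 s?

Average acceleration = Δv/Δt = (-7 − -3)/(5 − 0) = -0.8 cm/s².

-0.8 cm/s²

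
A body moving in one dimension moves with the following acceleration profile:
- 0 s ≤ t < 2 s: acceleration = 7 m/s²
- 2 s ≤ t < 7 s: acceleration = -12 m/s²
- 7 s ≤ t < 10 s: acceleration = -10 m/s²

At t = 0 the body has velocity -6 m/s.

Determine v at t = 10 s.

-82 m/s

Δv equals the area under the a-t graph; then v = v₀ + Δv.
0–2 s: 7 × 2 = 14 m/s
2–7 s: -12 × 5 = -60 m/s
7–10 s: -10 × 3 = -30 m/s
Δv = -76 m/s, so v(10) = -6 + (-76) = -82 m/s.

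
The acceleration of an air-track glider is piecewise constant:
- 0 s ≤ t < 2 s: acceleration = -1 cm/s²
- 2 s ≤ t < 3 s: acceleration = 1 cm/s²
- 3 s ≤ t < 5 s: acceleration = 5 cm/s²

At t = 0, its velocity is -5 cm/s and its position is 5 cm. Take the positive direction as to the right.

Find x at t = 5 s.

On each constant-a segment, Δv = aΔt and Δx = v₀Δt + ½aΔt²; chain segment to segment.
0–2 s: v starts -5 cm/s; Δx = -5·2 + ½·-1·2² = -12 cm; v ends -7 cm/s.
2–3 s: v starts -7 cm/s; Δx = -7·1 + ½·1·1² = -6.5 cm; v ends -6 cm/s.
3–5 s: v starts -6 cm/s; Δx = -6·2 + ½·5·2² = -2 cm; v ends 4 cm/s.
x(5) = 5 + Σ Δx = -15.5 cm.

-15.5 cm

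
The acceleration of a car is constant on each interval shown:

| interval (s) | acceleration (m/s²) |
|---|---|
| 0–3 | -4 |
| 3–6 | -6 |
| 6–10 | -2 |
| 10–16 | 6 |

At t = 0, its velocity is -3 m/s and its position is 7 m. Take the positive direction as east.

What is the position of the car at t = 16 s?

On each constant-a segment, Δv = aΔt and Δx = v₀Δt + ½aΔt²; chain segment to segment.
0–3 s: v starts -3 m/s; Δx = -3·3 + ½·-4·3² = -27 m; v ends -15 m/s.
3–6 s: v starts -15 m/s; Δx = -15·3 + ½·-6·3² = -72 m; v ends -33 m/s.
6–10 s: v starts -33 m/s; Δx = -33·4 + ½·-2·4² = -148 m; v ends -41 m/s.
10–16 s: v starts -41 m/s; Δx = -41·6 + ½·6·6² = -138 m; v ends -5 m/s.
x(16) = 7 + Σ Δx = -378 m.

-378 m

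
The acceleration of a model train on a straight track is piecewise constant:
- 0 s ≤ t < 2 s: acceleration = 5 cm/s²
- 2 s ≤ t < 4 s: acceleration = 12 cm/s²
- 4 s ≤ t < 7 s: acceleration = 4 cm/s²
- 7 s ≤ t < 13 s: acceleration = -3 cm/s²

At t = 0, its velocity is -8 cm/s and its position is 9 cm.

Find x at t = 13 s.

301 cm

On each constant-a segment, Δv = aΔt and Δx = v₀Δt + ½aΔt²; chain segment to segment.
0–2 s: v starts -8 cm/s; Δx = -8·2 + ½·5·2² = -6 cm; v ends 2 cm/s.
2–4 s: v starts 2 cm/s; Δx = 2·2 + ½·12·2² = 28 cm; v ends 26 cm/s.
4–7 s: v starts 26 cm/s; Δx = 26·3 + ½·4·3² = 96 cm; v ends 38 cm/s.
7–13 s: v starts 38 cm/s; Δx = 38·6 + ½·-3·6² = 174 cm; v ends 20 cm/s.
x(13) = 9 + Σ Δx = 301 cm.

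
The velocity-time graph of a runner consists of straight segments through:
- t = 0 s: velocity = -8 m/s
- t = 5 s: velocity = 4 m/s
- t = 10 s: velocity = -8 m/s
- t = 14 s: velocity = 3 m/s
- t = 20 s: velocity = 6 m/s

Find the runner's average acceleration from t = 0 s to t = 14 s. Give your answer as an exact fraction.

Average acceleration = Δv/Δt = (3 − -8)/(14 − 0) = 11/14 m/s².

11/14 m/s²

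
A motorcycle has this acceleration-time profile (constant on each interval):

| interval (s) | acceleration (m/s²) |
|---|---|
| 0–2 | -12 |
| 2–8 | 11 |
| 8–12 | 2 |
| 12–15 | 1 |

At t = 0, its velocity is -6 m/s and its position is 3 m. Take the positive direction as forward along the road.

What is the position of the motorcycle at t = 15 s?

281.5 m

On each constant-a segment, Δv = aΔt and Δx = v₀Δt + ½aΔt²; chain segment to segment.
0–2 s: v starts -6 m/s; Δx = -6·2 + ½·-12·2² = -36 m; v ends -30 m/s.
2–8 s: v starts -30 m/s; Δx = -30·6 + ½·11·6² = 18 m; v ends 36 m/s.
8–12 s: v starts 36 m/s; Δx = 36·4 + ½·2·4² = 160 m; v ends 44 m/s.
12–15 s: v starts 44 m/s; Δx = 44·3 + ½·1·3² = 136.5 m; v ends 47 m/s.
x(15) = 3 + Σ Δx = 281.5 m.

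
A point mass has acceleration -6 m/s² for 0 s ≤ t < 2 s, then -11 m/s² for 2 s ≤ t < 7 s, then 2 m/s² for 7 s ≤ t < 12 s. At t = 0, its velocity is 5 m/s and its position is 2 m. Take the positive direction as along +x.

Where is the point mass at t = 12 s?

On each constant-a segment, Δv = aΔt and Δx = v₀Δt + ½aΔt²; chain segment to segment.
0–2 s: v starts 5 m/s; Δx = 5·2 + ½·-6·2² = -2 m; v ends -7 m/s.
2–7 s: v starts -7 m/s; Δx = -7·5 + ½·-11·5² = -172.5 m; v ends -62 m/s.
7–12 s: v starts -62 m/s; Δx = -62·5 + ½·2·5² = -285 m; v ends -52 m/s.
x(12) = 2 + Σ Δx = -457.5 m.

-457.5 m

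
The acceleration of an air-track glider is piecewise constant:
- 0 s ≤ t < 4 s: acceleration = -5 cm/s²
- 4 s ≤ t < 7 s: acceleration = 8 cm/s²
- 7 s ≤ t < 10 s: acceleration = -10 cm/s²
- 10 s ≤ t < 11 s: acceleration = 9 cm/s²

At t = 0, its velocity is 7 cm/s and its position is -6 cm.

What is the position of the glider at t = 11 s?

-47.5 cm

On each constant-a segment, Δv = aΔt and Δx = v₀Δt + ½aΔt²; chain segment to segment.
0–4 s: v starts 7 cm/s; Δx = 7·4 + ½·-5·4² = -12 cm; v ends -13 cm/s.
4–7 s: v starts -13 cm/s; Δx = -13·3 + ½·8·3² = -3 cm; v ends 11 cm/s.
7–10 s: v starts 11 cm/s; Δx = 11·3 + ½·-10·3² = -12 cm; v ends -19 cm/s.
10–11 s: v starts -19 cm/s; Δx = -19·1 + ½·9·1² = -14.5 cm; v ends -10 cm/s.
x(11) = -6 + Σ Δx = -47.5 cm.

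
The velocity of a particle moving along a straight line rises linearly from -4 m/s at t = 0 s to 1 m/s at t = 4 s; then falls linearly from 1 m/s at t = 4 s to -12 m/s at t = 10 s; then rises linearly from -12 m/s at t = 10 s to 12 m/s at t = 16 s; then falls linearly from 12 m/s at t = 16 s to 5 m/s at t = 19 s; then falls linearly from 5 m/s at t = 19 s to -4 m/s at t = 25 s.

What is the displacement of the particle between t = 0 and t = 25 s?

-10.5 m

Displacement is the signed area under the v-t curve.
0–4 s: ½(-4 + 1)(4) = -6 m
4–10 s: ½(1 + -12)(6) = -33 m
10–16 s: ½(-12 + 12)(6) = 0 m
16–19 s: ½(12 + 5)(3) = 25.5 m
19–25 s: ½(5 + -4)(6) = 3 m
Net displacement = -10.5 m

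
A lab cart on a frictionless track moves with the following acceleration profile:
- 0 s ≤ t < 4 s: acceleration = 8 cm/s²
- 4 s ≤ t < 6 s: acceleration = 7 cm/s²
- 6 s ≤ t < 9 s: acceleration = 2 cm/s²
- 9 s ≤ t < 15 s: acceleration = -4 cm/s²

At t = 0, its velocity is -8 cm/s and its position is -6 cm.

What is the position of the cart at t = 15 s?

On each constant-a segment, Δv = aΔt and Δx = v₀Δt + ½aΔt²; chain segment to segment.
0–4 s: v starts -8 cm/s; Δx = -8·4 + ½·8·4² = 32 cm; v ends 24 cm/s.
4–6 s: v starts 24 cm/s; Δx = 24·2 + ½·7·2² = 62 cm; v ends 38 cm/s.
6–9 s: v starts 38 cm/s; Δx = 38·3 + ½·2·3² = 123 cm; v ends 44 cm/s.
9–15 s: v starts 44 cm/s; Δx = 44·6 + ½·-4·6² = 192 cm; v ends 20 cm/s.
x(15) = -6 + Σ Δx = 403 cm.

403 cm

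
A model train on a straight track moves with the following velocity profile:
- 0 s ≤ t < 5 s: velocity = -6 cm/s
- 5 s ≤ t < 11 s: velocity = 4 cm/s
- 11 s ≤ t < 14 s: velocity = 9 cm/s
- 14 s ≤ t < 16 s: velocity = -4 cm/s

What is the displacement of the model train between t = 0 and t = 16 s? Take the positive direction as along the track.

13 cm

Displacement is the signed area under the v-t curve.
0–5 s: -6 × 5 = -30 cm
5–11 s: 4 × 6 = 24 cm
11–14 s: 9 × 3 = 27 cm
14–16 s: -4 × 2 = -8 cm
Net displacement = 13 cm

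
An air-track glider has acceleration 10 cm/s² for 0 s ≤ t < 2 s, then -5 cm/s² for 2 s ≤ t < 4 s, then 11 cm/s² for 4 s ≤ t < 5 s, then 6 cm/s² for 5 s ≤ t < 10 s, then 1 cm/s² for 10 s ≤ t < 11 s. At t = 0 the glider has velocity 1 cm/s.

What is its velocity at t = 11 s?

Δv equals the area under the a-t graph; then v = v₀ + Δv.
0–2 s: 10 × 2 = 20 cm/s
2–4 s: -5 × 2 = -10 cm/s
4–5 s: 11 × 1 = 11 cm/s
5–10 s: 6 × 5 = 30 cm/s
10–11 s: 1 × 1 = 1 cm/s
Δv = 52 cm/s, so v(11) = 1 + (52) = 53 cm/s.

53 cm/s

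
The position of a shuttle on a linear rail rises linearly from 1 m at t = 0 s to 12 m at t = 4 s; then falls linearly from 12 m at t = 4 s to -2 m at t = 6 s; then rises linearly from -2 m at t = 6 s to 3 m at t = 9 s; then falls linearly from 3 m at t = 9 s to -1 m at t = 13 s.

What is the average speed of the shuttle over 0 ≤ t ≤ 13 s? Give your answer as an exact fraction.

34/13 m/s

Average speed = (total path length)/(elapsed time); on a piecewise-linear x-t graph the path length is Σ|Δx|.
0–4 s: |Δx| = |12 − 1| = 11 m
4–6 s: |Δx| = |-2 − 12| = 14 m
6–9 s: |Δx| = |3 − -2| = 5 m
9–13 s: |Δx| = |-1 − 3| = 4 m
Total path = 34 m; average speed = 34/13 = 34/13 m/s.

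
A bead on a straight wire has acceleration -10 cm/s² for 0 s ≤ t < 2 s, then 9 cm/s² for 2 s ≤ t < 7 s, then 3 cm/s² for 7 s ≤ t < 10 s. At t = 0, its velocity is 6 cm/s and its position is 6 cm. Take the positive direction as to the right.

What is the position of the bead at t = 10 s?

147 cm

On each constant-a segment, Δv = aΔt and Δx = v₀Δt + ½aΔt²; chain segment to segment.
0–2 s: v starts 6 cm/s; Δx = 6·2 + ½·-10·2² = -8 cm; v ends -14 cm/s.
2–7 s: v starts -14 cm/s; Δx = -14·5 + ½·9·5² = 42.5 cm; v ends 31 cm/s.
7–10 s: v starts 31 cm/s; Δx = 31·3 + ½·3·3² = 106.5 cm; v ends 40 cm/s.
x(10) = 6 + Σ Δx = 147 cm.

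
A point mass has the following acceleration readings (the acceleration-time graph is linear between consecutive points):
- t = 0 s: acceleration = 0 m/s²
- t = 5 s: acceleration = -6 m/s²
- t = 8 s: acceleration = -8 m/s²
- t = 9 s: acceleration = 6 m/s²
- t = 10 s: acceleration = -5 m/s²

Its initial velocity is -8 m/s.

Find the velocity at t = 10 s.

Δv equals the area under the a-t graph; then v = v₀ + Δv.
0–5 s: ½(0 + -6)(5) = -15 m/s
5–8 s: ½(-6 + -8)(3) = -21 m/s
8–9 s: ½(-8 + 6)(1) = -1 m/s
9–10 s: ½(6 + -5)(1) = 0.5 m/s
Δv = -36.5 m/s, so v(10) = -8 + (-36.5) = -44.5 m/s.

-44.5 m/s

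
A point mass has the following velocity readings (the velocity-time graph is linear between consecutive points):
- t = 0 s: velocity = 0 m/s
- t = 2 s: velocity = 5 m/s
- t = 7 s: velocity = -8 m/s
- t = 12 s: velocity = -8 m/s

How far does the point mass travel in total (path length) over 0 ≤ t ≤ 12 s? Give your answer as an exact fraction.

1615/26 m

Distance (not displacement) is the total path length: add the absolute areas under v-t.
0–2 s: |½(0 + 5)(2)| = 5 m
2–7 s: v = 0 at t = 51/13 s; triangle areas 125/26 + 160/13 = 445/26 m
7–12 s: |-8| × 5 = 40 m
Total distance = 1615/26 m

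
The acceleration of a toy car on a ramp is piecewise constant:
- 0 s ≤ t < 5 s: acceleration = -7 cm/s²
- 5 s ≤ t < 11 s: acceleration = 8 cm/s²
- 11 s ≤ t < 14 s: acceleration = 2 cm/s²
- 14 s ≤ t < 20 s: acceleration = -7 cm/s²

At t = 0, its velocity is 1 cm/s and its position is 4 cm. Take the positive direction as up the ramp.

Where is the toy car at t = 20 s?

-93.5 cm

On each constant-a segment, Δv = aΔt and Δx = v₀Δt + ½aΔt²; chain segment to segment.
0–5 s: v starts 1 cm/s; Δx = 1·5 + ½·-7·5² = -82.5 cm; v ends -34 cm/s.
5–11 s: v starts -34 cm/s; Δx = -34·6 + ½·8·6² = -60 cm; v ends 14 cm/s.
11–14 s: v starts 14 cm/s; Δx = 14·3 + ½·2·3² = 51 cm; v ends 20 cm/s.
14–20 s: v starts 20 cm/s; Δx = 20·6 + ½·-7·6² = -6 cm; v ends -22 cm/s.
x(20) = 4 + Σ Δx = -93.5 cm.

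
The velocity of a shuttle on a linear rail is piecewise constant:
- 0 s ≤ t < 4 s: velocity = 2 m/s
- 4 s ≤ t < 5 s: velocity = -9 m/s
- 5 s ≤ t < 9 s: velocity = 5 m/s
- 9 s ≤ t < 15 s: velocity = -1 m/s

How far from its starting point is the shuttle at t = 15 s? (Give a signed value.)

Displacement is the signed area under the v-t curve.
0–4 s: 2 × 4 = 8 m
4–5 s: -9 × 1 = -9 m
5–9 s: 5 × 4 = 20 m
9–15 s: -1 × 6 = -6 m
Net displacement = 13 m

13 m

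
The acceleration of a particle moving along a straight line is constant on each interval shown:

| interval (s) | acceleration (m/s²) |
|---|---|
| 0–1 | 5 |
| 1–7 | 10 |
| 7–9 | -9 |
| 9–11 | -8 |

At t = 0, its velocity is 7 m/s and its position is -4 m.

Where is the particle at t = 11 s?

475.5 m

On each constant-a segment, Δv = aΔt and Δx = v₀Δt + ½aΔt²; chain segment to segment.
0–1 s: v starts 7 m/s; Δx = 7·1 + ½·5·1² = 9.5 m; v ends 12 m/s.
1–7 s: v starts 12 m/s; Δx = 12·6 + ½·10·6² = 252 m; v ends 72 m/s.
7–9 s: v starts 72 m/s; Δx = 72·2 + ½·-9·2² = 126 m; v ends 54 m/s.
9–11 s: v starts 54 m/s; Δx = 54·2 + ½·-8·2² = 92 m; v ends 38 m/s.
x(11) = -4 + Σ Δx = 475.5 m.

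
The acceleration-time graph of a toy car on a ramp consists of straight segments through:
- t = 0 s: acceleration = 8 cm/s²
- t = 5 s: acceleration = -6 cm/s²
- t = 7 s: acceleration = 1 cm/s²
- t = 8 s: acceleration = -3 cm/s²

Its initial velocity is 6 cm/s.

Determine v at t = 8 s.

5 cm/s

Δv equals the area under the a-t graph; then v = v₀ + Δv.
0–5 s: ½(8 + -6)(5) = 5 cm/s
5–7 s: ½(-6 + 1)(2) = -5 cm/s
7–8 s: ½(1 + -3)(1) = -1 cm/s
Δv = -1 cm/s, so v(8) = 6 + (-1) = 5 cm/s.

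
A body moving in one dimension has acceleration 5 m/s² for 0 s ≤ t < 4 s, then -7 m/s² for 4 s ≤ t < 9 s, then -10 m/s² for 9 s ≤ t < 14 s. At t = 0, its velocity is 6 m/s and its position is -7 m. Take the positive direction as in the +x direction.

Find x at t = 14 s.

-70.5 m

On each constant-a segment, Δv = aΔt and Δx = v₀Δt + ½aΔt²; chain segment to segment.
0–4 s: v starts 6 m/s; Δx = 6·4 + ½·5·4² = 64 m; v ends 26 m/s.
4–9 s: v starts 26 m/s; Δx = 26·5 + ½·-7·5² = 42.5 m; v ends -9 m/s.
9–14 s: v starts -9 m/s; Δx = -9·5 + ½·-10·5² = -170 m; v ends -59 m/s.
x(14) = -7 + Σ Δx = -70.5 m.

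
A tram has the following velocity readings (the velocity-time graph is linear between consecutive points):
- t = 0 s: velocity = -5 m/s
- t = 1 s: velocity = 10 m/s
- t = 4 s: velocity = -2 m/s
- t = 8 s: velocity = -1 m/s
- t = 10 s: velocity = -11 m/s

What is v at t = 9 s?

On 8–10 s the graph is linear from -1 to -11 m/s: v(9) = -1 + (-11 − -1)·(9 − 8)/(10 − 8) = -6 m/s.

-6 m/s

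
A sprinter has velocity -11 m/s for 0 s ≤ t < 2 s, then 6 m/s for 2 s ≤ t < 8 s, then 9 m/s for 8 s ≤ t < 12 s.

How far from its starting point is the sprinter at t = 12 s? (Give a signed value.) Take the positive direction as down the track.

Displacement is the signed area under the v-t curve.
0–2 s: -11 × 2 = -22 m
2–8 s: 6 × 6 = 36 m
8–12 s: 9 × 4 = 36 m
Net displacement = 50 m

50 m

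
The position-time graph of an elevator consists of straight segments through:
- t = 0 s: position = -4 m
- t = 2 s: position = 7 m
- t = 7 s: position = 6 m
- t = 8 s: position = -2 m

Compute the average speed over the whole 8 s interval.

Average speed = (total path length)/(elapsed time); on a piecewise-linear x-t graph the path length is Σ|Δx|.
0–2 s: |Δx| = |7 − -4| = 11 m
2–7 s: |Δx| = |6 − 7| = 1 m
7–8 s: |Δx| = |-2 − 6| = 8 m
Total path = 20 m; average speed = 20/8 = 2.5 m/s.

2.5 m/s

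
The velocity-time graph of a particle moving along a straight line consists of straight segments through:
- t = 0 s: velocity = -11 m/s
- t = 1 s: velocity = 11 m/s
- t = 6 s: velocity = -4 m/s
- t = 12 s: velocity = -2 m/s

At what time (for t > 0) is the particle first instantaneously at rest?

v changes sign on 0–1 s (from -11 to 11); the graph is linear there, so v = 0 at t = 0 + (11)·(1 − 0)/(11 − -11) = 0.5 s.

t = 0.5 s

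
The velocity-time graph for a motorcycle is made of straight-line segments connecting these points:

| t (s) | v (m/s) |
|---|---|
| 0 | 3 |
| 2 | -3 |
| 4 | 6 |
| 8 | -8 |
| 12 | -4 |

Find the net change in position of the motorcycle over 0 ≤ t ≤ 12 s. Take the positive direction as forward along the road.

Displacement is the signed area under the v-t curve.
0–2 s: ½(3 + -3)(2) = 0 m
2–4 s: ½(-3 + 6)(2) = 3 m
4–8 s: ½(6 + -8)(4) = -4 m
8–12 s: ½(-8 + -4)(4) = -24 m
Net displacement = -25 m

-25 m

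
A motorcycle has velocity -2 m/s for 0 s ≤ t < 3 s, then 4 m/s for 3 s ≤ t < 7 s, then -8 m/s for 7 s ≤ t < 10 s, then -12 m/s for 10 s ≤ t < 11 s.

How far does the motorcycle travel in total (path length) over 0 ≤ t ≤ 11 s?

Total distance travelled is ∫|v| dt — sum the magnitudes of each area piece.
0–3 s: |-2| × 3 = 6 m
3–7 s: |4| × 4 = 16 m
7–10 s: |-8| × 3 = 24 m
10–11 s: |-12| × 1 = 12 m
Total distance = 58 m

58 m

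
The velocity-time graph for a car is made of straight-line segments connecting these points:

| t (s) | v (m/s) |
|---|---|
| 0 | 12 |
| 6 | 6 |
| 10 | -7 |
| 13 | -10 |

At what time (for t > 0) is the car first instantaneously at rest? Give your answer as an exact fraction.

t = 102/13 s

v changes sign on 6–10 s (from 6 to -7); the graph is linear there, so v = 0 at t = 6 + (-6)·(10 − 6)/(-7 − 6) = 102/13 s.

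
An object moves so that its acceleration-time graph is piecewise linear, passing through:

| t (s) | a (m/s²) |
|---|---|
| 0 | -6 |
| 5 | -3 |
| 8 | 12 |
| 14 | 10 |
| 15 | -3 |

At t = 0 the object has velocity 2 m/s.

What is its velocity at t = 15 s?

Δv equals the area under the a-t graph; then v = v₀ + Δv.
0–5 s: ½(-6 + -3)(5) = -22.5 m/s
5–8 s: ½(-3 + 12)(3) = 13.5 m/s
8–14 s: ½(12 + 10)(6) = 66 m/s
14–15 s: ½(10 + -3)(1) = 3.5 m/s
Δv = 60.5 m/s, so v(15) = 2 + (60.5) = 62.5 m/s.

62.5 m/s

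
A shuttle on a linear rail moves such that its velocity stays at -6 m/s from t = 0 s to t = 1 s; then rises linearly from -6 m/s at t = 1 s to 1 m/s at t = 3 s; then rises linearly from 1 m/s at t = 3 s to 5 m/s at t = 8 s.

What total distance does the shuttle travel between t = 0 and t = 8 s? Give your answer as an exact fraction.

184/7 m

Total distance travelled is ∫|v| dt — sum the magnitudes of each area piece.
0–1 s: |-6| × 1 = 6 m
1–3 s: v = 0 at t = 19/7 s; triangle areas 36/7 + 1/7 = 37/7 m
3–8 s: |½(1 + 5)(5)| = 15 m
Total distance = 184/7 m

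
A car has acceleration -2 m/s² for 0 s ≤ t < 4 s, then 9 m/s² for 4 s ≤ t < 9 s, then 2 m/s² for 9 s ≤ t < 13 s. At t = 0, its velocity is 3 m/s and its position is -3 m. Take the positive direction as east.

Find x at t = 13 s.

On each constant-a segment, Δv = aΔt and Δx = v₀Δt + ½aΔt²; chain segment to segment.
0–4 s: v starts 3 m/s; Δx = 3·4 + ½·-2·4² = -4 m; v ends -5 m/s.
4–9 s: v starts -5 m/s; Δx = -5·5 + ½·9·5² = 87.5 m; v ends 40 m/s.
9–13 s: v starts 40 m/s; Δx = 40·4 + ½·2·4² = 176 m; v ends 48 m/s.
x(13) = -3 + Σ Δx = 256.5 m.

256.5 m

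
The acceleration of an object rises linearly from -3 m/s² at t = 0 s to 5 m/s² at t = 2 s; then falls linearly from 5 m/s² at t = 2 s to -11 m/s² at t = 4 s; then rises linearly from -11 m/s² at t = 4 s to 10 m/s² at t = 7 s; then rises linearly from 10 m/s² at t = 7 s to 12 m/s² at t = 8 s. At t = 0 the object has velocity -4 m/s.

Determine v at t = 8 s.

1.5 m/s

Δv equals the area under the a-t graph; then v = v₀ + Δv.
0–2 s: ½(-3 + 5)(2) = 2 m/s
2–4 s: ½(5 + -11)(2) = -6 m/s
4–7 s: ½(-11 + 10)(3) = -1.5 m/s
7–8 s: ½(10 + 12)(1) = 11 m/s
Δv = 5.5 m/s, so v(8) = -4 + (5.5) = 1.5 m/s.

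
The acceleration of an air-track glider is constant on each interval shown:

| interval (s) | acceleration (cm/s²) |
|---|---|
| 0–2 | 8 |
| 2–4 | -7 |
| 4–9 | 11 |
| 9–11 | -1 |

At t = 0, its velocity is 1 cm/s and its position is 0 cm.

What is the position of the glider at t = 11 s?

On each constant-a segment, Δv = aΔt and Δx = v₀Δt + ½aΔt²; chain segment to segment.
0–2 s: v starts 1 cm/s; Δx = 1·2 + ½·8·2² = 18 cm; v ends 17 cm/s.
2–4 s: v starts 17 cm/s; Δx = 17·2 + ½·-7·2² = 20 cm; v ends 3 cm/s.
4–9 s: v starts 3 cm/s; Δx = 3·5 + ½·11·5² = 152.5 cm; v ends 58 cm/s.
9–11 s: v starts 58 cm/s; Δx = 58·2 + ½·-1·2² = 114 cm; v ends 56 cm/s.
x(11) = 0 + Σ Δx = 304.5 cm.

304.5 cm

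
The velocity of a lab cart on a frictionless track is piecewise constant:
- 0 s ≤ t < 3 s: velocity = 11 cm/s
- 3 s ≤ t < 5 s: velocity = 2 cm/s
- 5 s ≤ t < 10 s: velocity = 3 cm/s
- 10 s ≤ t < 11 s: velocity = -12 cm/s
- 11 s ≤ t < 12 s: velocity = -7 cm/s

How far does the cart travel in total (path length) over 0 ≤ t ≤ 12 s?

71 cm

Distance (not displacement) is the total path length: add the absolute areas under v-t.
0–3 s: |11| × 3 = 33 cm
3–5 s: |2| × 2 = 4 cm
5–10 s: |3| × 5 = 15 cm
10–11 s: |-12| × 1 = 12 cm
11–12 s: |-7| × 1 = 7 cm
Total distance = 71 cm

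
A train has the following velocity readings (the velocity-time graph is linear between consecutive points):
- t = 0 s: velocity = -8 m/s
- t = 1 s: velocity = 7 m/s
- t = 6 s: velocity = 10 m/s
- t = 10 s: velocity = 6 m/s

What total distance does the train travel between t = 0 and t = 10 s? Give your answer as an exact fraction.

1174/15 m

Total distance travelled is ∫|v| dt — sum the magnitudes of each area piece.
0–1 s: v = 0 at t = 8/15 s; triangle areas 32/15 + 49/30 = 113/30 m
1–6 s: |½(7 + 10)(5)| = 42.5 m
6–10 s: |½(10 + 6)(4)| = 32 m
Total distance = 1174/15 m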